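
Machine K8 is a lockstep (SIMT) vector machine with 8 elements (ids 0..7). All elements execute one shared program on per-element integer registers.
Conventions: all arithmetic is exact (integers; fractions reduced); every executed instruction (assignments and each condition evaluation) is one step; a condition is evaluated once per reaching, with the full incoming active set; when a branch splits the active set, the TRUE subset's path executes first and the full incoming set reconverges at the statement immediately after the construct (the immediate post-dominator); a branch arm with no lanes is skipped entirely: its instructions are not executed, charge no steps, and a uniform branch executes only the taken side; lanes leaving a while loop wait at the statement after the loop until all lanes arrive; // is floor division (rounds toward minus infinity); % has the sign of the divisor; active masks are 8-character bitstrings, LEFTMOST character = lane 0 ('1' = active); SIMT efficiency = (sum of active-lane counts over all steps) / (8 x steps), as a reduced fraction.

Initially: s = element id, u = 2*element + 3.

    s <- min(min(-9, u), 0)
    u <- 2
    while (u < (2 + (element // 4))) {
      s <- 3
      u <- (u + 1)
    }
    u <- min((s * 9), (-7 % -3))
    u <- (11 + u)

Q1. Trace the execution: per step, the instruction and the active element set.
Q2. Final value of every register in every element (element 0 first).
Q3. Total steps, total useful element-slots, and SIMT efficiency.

step 0: s <- min(min(-9, u), 0)      11111111
step 1: u <- 2                       11111111
step 2: eval (u < (2 + (element // 4))) 11111111
step 3: s <- 3                       00001111
step 4: u <- (u + 1)                 00001111
step 5: eval (u < (2 + (element // 4))) 00001111
step 6: u <- min((s * 9), (-7 % -3)) 11111111
step 7: u <- (11 + u)                11111111

Answer: 8 steps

s: -9,-9,-9,-9,3,3,3,3
u: -70,-70,-70,-70,10,10,10,10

steps = 8; useful = 52; efficiency = 52/64 = 13/16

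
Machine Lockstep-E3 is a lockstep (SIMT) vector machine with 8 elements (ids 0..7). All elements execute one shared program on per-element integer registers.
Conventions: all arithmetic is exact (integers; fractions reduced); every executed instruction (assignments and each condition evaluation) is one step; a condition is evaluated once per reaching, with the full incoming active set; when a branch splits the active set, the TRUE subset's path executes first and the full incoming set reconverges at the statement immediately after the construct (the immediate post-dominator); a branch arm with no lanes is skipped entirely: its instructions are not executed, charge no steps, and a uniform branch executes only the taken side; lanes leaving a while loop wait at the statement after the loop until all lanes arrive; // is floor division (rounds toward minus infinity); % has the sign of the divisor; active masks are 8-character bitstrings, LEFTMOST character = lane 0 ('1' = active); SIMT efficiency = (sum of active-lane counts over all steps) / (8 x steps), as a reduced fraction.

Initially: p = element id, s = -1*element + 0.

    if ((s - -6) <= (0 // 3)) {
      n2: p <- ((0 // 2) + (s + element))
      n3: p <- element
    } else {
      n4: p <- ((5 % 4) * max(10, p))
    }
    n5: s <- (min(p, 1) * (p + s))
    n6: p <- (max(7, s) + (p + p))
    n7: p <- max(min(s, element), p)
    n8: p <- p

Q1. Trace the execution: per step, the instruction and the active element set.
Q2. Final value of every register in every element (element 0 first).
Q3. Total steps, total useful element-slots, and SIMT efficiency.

step 0: eval ((s - -6) <= (0 // 3))  11111111
step 1: p <- ((0 // 2) + (s + element)) 00000011
step 2: p <- element                 00000011
step 3: p <- ((5 % 4) * max(10, p))  11111100
step 4: s <- (min(p, 1) * (p + s))   11111111
step 5: p <- (max(7, s) + (p + p))   11111111
step 6: p <- max(min(s, element), p) 11111111
step 7: p <- p                       11111111

Answer: 8 steps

p: 30,29,28,27,27,27,19,21
s: 10,9,8,7,6,5,0,0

steps = 8; useful = 50; efficiency = 50/64 = 25/32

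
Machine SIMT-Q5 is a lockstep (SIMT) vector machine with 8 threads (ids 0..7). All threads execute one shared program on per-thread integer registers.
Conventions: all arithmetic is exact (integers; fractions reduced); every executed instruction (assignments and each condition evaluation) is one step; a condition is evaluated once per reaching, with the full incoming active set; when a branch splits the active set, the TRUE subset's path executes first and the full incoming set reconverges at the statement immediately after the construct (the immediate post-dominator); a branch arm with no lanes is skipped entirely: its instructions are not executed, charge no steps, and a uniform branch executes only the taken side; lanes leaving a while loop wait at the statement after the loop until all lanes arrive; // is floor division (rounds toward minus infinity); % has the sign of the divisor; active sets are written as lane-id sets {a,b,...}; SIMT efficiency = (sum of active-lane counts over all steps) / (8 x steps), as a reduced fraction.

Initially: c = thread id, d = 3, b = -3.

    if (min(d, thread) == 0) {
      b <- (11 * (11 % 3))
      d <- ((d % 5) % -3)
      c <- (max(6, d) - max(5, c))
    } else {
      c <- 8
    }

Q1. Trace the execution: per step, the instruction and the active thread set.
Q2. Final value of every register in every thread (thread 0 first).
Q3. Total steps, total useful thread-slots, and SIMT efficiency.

step 0: eval (min(d, thread) == 0)   {0,1,2,3,4,5,6,7}
step 1: b <- (11 * (11 % 3))         {0}
step 2: d <- ((d % 5) % -3)          {0}
step 3: c <- (max(6, d) - max(5, c)) {0}
step 4: c <- 8                       {1,2,3,4,5,6,7}

Answer: 5 steps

c: 1,8,8,8,8,8,8,8
d: 0,3,3,3,3,3,3,3
b: 22,-3,-3,-3,-3,-3,-3,-3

steps = 5; useful = 18; efficiency = 18/40 = 9/20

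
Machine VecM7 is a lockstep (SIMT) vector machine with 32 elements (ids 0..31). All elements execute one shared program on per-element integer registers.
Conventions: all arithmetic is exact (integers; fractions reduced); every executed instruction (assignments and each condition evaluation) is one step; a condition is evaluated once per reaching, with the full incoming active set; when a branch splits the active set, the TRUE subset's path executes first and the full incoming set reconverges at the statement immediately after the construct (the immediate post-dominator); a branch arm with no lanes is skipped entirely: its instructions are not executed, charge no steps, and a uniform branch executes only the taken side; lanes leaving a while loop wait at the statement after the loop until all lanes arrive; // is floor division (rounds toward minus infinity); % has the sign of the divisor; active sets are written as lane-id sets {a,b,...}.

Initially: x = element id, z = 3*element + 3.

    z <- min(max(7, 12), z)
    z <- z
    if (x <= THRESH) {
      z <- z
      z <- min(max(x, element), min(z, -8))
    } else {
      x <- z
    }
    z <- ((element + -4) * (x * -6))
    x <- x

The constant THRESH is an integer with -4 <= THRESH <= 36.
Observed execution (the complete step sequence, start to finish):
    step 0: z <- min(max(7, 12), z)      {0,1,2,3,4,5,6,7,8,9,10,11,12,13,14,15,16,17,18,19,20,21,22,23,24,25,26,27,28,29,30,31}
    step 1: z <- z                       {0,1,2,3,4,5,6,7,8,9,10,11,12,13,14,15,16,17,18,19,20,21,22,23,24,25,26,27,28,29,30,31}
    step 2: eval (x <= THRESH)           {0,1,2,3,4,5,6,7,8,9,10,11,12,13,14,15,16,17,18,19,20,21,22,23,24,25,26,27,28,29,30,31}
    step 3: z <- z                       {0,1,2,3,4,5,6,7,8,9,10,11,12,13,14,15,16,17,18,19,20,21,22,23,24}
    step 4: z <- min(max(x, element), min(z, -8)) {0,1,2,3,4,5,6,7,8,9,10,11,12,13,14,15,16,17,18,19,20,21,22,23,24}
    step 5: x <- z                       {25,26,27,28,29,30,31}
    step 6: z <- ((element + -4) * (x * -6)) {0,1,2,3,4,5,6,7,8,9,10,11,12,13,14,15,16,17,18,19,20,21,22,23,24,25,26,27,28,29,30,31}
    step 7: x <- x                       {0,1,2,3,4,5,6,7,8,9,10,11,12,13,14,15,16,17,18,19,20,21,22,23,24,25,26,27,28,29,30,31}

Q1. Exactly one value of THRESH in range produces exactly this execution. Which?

Answer: THRESH = 24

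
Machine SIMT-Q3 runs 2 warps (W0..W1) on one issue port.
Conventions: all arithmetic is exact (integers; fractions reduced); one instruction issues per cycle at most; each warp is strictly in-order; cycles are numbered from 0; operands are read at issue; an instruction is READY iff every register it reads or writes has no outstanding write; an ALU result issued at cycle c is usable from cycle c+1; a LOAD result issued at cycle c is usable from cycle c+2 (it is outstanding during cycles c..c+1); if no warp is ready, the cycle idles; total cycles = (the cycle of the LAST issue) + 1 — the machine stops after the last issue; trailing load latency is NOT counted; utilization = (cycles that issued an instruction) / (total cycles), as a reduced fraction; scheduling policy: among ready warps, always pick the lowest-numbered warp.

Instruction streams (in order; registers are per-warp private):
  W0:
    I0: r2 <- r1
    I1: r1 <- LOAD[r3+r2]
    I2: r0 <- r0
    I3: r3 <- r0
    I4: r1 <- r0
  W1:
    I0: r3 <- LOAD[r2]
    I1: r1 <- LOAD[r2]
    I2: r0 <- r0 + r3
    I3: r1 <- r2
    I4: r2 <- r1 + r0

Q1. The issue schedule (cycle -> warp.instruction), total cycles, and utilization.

cycle 0: W0.I0
cycle 1: W0.I1
cycle 2: W0.I2
cycle 3: W0.I3
cycle 4: W0.I4
cycle 5: W1.I0
cycle 6: W1.I1
cycle 7: W1.I2
cycle 8: W1.I3
cycle 9: W1.I4

Answer: 10 cycles, utilization 1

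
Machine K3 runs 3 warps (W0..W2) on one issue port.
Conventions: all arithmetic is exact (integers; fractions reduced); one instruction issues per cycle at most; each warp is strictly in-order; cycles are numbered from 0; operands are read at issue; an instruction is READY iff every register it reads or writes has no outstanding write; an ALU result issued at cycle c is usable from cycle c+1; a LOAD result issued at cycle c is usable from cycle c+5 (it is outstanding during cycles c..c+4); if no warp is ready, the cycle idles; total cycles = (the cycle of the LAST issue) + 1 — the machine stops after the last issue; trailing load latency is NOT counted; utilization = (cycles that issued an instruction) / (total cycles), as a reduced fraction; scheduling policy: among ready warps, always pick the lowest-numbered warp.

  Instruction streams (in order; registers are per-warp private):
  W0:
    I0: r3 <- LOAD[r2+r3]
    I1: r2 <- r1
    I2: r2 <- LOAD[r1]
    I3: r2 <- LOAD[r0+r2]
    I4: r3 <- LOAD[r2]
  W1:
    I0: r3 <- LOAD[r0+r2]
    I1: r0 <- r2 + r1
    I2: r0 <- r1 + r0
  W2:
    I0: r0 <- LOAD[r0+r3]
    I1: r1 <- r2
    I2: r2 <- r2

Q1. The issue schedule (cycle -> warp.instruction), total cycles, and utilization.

cycle 0: W0.I0
cycle 1: W0.I1
cycle 2: W0.I2
cycle 3: W1.I0
cycle 4: W1.I1
cycle 5: W1.I2
cycle 6: W2.I0
cycle 7: W0.I3
cycle 8: W2.I1
cycle 9: W2.I2
cycle 10: idle
cycle 11: idle
cycle 12: W0.I4

Answer: 13 cycles, utilization 11/13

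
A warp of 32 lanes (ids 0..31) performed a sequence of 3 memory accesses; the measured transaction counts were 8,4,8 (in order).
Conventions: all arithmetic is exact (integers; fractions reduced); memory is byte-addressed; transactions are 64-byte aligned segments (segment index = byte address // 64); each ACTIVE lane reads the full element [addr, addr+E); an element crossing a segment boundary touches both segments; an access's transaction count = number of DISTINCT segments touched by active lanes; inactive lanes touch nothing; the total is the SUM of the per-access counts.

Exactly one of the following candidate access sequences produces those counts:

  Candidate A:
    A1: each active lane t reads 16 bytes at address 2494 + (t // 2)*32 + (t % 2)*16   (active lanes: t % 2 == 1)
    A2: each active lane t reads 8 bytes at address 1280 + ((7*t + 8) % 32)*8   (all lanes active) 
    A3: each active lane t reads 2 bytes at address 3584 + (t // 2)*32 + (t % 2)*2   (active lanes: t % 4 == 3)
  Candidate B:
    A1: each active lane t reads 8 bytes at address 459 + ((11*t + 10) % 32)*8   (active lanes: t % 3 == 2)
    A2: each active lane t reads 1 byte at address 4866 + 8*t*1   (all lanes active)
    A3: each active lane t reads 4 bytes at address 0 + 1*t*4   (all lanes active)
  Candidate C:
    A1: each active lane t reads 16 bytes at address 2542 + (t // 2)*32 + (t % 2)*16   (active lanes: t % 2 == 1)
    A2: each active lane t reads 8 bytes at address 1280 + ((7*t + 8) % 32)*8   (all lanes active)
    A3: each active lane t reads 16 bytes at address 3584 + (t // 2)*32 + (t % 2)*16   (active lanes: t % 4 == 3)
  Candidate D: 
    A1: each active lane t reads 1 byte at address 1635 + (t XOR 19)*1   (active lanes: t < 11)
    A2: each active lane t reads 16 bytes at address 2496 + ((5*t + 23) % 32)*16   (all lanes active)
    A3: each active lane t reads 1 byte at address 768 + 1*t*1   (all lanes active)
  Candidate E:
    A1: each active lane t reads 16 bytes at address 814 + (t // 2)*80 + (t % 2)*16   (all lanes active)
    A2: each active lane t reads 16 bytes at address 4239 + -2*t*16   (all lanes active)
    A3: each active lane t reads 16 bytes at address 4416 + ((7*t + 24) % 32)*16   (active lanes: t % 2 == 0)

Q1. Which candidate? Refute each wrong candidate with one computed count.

B: A1 gives 2 transactions, not 8
C: A1 gives 9 transactions, not 8
D: A1 gives 1 transaction, not 8
E: A1 gives 20 transactions, not 8
A: all counts match (8,4,8)

Answer: A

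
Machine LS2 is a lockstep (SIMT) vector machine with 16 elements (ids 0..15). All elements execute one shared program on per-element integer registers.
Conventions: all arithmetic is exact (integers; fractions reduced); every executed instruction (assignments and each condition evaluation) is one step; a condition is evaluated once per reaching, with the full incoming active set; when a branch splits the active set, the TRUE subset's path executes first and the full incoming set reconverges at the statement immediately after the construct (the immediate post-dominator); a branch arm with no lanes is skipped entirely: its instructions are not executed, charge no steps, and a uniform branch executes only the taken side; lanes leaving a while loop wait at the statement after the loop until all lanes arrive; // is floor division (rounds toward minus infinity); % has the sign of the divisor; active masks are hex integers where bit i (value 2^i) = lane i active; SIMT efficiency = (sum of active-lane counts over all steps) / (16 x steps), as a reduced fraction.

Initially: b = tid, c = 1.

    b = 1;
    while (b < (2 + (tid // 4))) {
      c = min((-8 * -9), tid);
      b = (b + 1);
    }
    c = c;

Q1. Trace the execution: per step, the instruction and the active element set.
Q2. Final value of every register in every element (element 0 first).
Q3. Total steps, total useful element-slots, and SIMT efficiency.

step 0: b <- 1                       0xffff
step 1: eval (b < (2 + (tid // 4)))  0xffff
step 2: c <- min((-8 * -9), tid)     0xffff
step 3: b <- (b + 1)                 0xffff
step 4: eval (b < (2 + (tid // 4)))  0xffff
step 5: c <- min((-8 * -9), tid)     0xfff0
step 6: b <- (b + 1)                 0xfff0
step 7: eval (b < (2 + (tid // 4)))  0xfff0
step 8: c <- min((-8 * -9), tid)     0xff00
step 9: b <- (b + 1)                 0xff00
step 10: eval (b < (2 + (tid // 4)))  0xff00
step 11: c <- min((-8 * -9), tid)     0xf000
step 12: b <- (b + 1)                 0xf000
step 13: eval (b < (2 + (tid // 4)))  0xf000
step 14: c <- c                       0xffff

Answer: 15 steps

b: 2,2,2,2,3,3,3,3,4,4,4,4,5,5,5,5
c: 0,1,2,3,4,5,6,7,8,9,10,11,12,13,14,15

steps = 15; useful = 168; efficiency = 168/240 = 7/10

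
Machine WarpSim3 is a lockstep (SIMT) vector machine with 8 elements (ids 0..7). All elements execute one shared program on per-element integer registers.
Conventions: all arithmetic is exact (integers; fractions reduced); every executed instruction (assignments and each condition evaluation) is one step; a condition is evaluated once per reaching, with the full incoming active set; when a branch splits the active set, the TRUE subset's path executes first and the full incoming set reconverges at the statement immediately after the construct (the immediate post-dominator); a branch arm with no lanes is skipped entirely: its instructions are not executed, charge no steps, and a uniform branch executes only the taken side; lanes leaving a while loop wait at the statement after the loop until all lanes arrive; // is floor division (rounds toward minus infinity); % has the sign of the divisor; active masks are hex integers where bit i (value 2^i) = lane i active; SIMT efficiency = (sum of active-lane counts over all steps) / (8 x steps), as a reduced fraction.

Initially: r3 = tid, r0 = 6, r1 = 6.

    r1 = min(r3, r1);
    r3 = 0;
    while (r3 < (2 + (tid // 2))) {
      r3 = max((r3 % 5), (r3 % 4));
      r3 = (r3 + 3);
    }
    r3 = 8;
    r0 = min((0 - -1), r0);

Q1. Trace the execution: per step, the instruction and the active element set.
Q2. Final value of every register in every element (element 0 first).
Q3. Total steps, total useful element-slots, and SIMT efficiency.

step 0: r1 <- min(r3, r1)            0xff
step 1: r3 <- 0                      0xff
step 2: eval (r3 < (2 + (tid // 2))) 0xff
step 3: r3 <- max((r3 % 5), (r3 % 4)) 0xff
step 4: r3 <- (r3 + 3)               0xff
step 5: eval (r3 < (2 + (tid // 2))) 0xff
step 6: r3 <- max((r3 % 5), (r3 % 4)) 0xf0
step 7: r3 <- (r3 + 3)               0xf0
step 8: eval (r3 < (2 + (tid // 2))) 0xf0
step 9: r3 <- 8                      0xff
step 10: r0 <- min((0 - -1), r0)      0xff

Answer: 11 steps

r3: 8,8,8,8,8,8,8,8
r0: 1,1,1,1,1,1,1,1
r1: 0,1,2,3,4,5,6,6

steps = 11; useful = 76; efficiency = 76/88 = 19/22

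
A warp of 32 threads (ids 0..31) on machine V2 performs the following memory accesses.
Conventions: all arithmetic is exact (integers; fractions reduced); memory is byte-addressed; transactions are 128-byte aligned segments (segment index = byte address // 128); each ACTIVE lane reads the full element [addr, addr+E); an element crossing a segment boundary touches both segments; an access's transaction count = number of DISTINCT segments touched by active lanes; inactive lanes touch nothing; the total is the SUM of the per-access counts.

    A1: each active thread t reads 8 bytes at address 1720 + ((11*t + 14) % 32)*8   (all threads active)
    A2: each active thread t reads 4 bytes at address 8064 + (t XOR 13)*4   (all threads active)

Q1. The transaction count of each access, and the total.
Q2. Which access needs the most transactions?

A1: 3 transactions
A2: 1 transaction

Answer: 3,1; total 4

Answer: A1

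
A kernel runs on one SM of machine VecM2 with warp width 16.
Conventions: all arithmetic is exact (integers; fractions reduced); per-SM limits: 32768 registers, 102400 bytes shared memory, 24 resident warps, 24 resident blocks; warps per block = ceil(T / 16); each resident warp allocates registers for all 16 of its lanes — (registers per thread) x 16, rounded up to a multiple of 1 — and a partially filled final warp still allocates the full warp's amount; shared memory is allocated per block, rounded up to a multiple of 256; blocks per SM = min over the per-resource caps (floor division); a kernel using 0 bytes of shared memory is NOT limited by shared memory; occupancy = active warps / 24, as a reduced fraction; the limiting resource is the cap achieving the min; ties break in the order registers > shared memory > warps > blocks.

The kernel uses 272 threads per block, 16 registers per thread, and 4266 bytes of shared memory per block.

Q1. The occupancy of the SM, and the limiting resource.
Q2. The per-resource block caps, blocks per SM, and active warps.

Answer: occupancy 17/24, limited by warps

registers: 7 blocks
shared memory: 23 blocks
warps: 1 block
blocks: 24 blocks

Answer: 1 block, 17 active warps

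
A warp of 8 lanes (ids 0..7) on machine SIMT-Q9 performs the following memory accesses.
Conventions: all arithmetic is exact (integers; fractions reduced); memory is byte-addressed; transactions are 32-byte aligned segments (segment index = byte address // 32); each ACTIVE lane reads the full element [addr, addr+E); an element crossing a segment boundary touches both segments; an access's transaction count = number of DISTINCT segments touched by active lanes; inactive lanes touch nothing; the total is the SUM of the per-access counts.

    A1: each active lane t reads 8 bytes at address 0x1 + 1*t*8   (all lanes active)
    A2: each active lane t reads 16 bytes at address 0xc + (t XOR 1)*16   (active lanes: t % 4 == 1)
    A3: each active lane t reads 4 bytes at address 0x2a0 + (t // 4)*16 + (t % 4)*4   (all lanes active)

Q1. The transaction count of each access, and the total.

A1: 3 transactions
A2: 2 transactions
A3: 1 transaction

Answer: 3,2,1; total 6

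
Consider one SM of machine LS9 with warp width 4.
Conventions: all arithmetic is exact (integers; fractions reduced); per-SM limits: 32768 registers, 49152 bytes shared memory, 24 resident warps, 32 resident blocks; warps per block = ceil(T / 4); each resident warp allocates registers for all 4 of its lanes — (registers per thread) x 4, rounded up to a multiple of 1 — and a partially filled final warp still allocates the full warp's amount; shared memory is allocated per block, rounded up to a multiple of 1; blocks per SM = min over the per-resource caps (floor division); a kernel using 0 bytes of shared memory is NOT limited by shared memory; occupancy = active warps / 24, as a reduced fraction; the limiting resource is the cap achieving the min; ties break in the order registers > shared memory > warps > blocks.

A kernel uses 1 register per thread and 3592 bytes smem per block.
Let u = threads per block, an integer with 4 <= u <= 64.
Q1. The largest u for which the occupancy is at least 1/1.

Answer: u = 48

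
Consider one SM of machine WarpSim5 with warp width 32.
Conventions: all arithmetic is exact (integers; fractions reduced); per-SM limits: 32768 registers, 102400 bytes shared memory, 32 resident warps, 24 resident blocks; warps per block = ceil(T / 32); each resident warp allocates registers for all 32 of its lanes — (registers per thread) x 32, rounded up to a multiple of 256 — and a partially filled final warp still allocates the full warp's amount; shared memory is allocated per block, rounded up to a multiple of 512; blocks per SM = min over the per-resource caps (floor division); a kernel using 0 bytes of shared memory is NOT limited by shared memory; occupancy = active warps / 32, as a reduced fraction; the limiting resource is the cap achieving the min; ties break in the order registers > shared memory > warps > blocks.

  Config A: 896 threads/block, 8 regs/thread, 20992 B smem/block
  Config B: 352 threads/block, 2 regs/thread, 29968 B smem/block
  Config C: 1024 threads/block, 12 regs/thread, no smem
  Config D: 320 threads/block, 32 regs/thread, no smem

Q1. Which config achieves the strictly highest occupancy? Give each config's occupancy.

occupancies: A 7/8, B 11/16, C 1, D 15/16

Answer: C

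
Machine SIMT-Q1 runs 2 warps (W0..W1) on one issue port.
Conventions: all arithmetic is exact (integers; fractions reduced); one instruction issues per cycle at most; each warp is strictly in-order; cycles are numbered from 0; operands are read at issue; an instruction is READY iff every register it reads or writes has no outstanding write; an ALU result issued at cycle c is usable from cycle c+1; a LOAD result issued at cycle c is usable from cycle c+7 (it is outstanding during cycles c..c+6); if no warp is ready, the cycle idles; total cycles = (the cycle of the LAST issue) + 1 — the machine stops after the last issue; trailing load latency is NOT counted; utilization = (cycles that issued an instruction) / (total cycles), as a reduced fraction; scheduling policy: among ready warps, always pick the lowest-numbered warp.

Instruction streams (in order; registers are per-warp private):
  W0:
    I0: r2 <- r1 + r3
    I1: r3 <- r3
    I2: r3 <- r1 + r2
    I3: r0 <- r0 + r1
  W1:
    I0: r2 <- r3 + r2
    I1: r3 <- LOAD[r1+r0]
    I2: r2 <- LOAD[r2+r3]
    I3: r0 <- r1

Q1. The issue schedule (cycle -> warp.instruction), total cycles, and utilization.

cycle 0: W0.I0
cycle 1: W0.I1
cycle 2: W0.I2
cycle 3: W0.I3
cycle 4: W1.I0
cycle 5: W1.I1
cycle 6: idle
cycle 7: idle
cycle 8: idle
cycle 9: idle
cycle 10: idle
cycle 11: idle
cycle 12: W1.I2
cycle 13: W1.I3

Answer: 14 cycles, utilization 4/7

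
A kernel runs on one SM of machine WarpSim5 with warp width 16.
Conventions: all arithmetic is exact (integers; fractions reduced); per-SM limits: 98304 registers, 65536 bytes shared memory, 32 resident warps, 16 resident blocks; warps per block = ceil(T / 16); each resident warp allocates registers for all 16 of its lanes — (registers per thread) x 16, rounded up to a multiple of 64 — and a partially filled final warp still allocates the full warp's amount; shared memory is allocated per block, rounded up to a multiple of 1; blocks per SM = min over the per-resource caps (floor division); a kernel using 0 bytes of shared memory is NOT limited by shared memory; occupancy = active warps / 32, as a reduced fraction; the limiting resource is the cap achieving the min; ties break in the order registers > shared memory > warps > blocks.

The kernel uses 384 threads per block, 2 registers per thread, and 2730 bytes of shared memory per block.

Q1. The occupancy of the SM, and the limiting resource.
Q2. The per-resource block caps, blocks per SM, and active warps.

Answer: occupancy 3/4, limited by warps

registers: 64 blocks
shared memory: 24 blocks
warps: 1 block
blocks: 16 blocks

Answer: 1 block, 24 active warps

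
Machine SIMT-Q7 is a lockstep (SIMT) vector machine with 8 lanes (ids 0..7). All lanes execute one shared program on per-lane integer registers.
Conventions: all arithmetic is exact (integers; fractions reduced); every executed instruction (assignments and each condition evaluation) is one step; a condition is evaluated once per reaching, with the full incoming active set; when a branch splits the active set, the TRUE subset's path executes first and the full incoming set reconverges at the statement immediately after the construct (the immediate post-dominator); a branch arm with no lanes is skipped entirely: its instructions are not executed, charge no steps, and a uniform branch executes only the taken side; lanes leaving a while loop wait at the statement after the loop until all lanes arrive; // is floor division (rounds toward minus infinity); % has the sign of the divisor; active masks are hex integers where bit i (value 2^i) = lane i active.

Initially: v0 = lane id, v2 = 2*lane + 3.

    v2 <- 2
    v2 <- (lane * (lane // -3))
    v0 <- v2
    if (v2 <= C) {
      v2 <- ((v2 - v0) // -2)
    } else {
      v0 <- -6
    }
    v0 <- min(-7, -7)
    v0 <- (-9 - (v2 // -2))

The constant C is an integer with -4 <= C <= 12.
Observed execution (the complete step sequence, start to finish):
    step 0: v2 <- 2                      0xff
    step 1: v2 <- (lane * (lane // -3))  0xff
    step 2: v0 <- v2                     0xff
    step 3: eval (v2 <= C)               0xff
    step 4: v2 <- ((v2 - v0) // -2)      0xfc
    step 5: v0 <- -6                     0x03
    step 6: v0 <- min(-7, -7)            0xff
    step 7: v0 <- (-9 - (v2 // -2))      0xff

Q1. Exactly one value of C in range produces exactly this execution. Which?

Answer: C = -2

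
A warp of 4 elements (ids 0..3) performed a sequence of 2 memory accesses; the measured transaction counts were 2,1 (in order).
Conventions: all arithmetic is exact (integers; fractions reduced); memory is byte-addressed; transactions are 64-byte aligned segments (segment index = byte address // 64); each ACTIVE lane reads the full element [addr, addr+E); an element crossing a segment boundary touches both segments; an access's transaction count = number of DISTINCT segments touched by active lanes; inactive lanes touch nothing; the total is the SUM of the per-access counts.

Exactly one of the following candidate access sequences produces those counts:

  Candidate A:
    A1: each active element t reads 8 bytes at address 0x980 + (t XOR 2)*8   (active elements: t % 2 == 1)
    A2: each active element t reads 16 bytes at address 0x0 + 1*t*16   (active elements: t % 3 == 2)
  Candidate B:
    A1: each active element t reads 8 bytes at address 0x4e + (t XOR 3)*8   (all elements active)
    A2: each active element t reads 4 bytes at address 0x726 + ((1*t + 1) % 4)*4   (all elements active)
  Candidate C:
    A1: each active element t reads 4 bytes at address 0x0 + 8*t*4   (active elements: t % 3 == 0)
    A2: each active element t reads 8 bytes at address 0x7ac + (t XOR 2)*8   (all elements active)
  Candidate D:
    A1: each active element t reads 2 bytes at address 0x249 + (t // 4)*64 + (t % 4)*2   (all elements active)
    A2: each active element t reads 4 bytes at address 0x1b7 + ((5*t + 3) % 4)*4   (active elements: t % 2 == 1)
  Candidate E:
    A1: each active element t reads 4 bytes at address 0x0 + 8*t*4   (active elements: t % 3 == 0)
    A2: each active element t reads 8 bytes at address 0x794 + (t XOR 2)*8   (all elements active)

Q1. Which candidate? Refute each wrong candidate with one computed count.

A: A1 gives 1 transaction, not 2
B: A1 gives 1 transaction, not 2
C: A2 gives 2 transactions, not 1
D: A1 gives 1 transaction, not 2
E: all counts match (2,1)

Answer: E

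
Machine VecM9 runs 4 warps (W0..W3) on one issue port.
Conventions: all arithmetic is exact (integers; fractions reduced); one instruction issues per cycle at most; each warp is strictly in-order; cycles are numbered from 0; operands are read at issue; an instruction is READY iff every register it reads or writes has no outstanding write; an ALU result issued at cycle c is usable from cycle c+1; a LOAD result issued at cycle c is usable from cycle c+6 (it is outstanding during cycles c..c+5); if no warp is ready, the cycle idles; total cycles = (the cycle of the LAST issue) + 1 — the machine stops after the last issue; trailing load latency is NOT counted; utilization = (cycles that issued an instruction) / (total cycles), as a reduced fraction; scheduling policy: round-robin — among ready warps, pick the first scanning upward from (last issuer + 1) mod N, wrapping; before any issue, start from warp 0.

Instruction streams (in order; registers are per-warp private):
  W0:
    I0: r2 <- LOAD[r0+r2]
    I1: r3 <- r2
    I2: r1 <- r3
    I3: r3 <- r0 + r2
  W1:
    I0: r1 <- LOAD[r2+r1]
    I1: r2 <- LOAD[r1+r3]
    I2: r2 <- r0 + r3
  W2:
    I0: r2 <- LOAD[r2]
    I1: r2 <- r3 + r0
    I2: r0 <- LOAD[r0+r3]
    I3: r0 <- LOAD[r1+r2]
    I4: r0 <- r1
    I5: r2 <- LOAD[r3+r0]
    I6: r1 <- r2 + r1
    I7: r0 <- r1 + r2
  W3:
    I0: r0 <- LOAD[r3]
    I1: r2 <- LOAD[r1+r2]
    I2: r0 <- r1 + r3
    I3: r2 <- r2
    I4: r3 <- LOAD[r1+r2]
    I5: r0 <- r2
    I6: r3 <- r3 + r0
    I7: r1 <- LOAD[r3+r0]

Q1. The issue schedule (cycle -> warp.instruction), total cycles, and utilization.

cycle 0: W0.I0
cycle 1: W1.I0
cycle 2: W2.I0
cycle 3: W3.I0
cycle 4: W3.I1
cycle 5: idle
cycle 6: W0.I1
cycle 7: W1.I1
cycle 8: W2.I1
cycle 9: W3.I2
cycle 10: W0.I2
cycle 11: W2.I2
cycle 12: W3.I3
cycle 13: W0.I3
cycle 14: W1.I2
cycle 15: W3.I4
cycle 16: W3.I5
cycle 17: W2.I3
cycle 18: idle
cycle 19: idle
cycle 20: idle
cycle 21: W3.I6
cycle 22: W3.I7
cycle 23: W2.I4
cycle 24: W2.I5
cycle 25: idle
cycle 26: idle
cycle 27: idle
cycle 28: idle
cycle 29: idle
cycle 30: W2.I6
cycle 31: W2.I7

Answer: 32 cycles, utilization 23/32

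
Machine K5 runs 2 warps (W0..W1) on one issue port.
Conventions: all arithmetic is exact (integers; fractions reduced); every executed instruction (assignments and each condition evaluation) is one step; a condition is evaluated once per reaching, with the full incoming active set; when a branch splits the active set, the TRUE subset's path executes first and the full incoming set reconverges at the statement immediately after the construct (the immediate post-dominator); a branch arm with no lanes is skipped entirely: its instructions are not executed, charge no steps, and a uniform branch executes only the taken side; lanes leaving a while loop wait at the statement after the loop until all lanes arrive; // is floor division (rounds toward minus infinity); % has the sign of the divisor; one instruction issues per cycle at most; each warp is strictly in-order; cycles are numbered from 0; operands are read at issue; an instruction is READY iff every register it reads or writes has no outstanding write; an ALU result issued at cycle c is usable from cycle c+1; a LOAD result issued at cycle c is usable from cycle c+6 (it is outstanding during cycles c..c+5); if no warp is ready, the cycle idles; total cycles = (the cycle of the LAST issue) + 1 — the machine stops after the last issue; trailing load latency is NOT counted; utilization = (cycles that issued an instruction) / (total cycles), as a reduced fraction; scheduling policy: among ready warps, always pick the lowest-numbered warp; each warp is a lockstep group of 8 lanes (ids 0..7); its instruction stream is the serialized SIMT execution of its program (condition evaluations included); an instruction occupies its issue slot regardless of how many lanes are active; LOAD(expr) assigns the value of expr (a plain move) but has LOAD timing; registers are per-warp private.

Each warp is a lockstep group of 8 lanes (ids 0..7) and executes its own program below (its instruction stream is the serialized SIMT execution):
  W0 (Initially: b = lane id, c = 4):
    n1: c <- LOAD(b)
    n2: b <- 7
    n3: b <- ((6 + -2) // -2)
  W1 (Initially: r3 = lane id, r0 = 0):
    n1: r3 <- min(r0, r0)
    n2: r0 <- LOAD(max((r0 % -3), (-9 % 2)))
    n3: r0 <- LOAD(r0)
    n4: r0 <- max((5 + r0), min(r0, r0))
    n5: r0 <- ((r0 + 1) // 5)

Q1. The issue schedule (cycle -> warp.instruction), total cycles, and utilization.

cycle 0: W0.I0
cycle 1: W0.I1
cycle 2: W0.I2
cycle 3: W1.I0
cycle 4: W1.I1
cycle 5: idle
cycle 6: idle
cycle 7: idle
cycle 8: idle
cycle 9: idle
cycle 10: W1.I2
cycle 11: idle
cycle 12: idle
cycle 13: idle
cycle 14: idle
cycle 15: idle
cycle 16: W1.I3
cycle 17: W1.I4

Answer: 18 cycles, utilization 4/9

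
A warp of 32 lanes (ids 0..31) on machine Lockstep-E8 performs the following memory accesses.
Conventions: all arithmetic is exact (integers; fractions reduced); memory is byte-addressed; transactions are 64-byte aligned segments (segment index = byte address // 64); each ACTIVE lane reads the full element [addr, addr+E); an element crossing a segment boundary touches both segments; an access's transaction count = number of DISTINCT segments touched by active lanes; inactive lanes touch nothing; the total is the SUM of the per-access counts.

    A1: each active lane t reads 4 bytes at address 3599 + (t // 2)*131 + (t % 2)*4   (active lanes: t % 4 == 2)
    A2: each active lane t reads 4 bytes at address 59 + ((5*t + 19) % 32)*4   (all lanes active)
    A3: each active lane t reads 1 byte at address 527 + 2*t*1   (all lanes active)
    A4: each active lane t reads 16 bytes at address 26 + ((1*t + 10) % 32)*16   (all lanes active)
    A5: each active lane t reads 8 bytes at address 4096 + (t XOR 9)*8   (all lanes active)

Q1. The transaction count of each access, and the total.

A1: 8 transactions
A2: 3 transactions
A3: 2 transactions
A4: 9 transactions
A5: 4 transactions

Answer: 8,3,2,9,4; total 26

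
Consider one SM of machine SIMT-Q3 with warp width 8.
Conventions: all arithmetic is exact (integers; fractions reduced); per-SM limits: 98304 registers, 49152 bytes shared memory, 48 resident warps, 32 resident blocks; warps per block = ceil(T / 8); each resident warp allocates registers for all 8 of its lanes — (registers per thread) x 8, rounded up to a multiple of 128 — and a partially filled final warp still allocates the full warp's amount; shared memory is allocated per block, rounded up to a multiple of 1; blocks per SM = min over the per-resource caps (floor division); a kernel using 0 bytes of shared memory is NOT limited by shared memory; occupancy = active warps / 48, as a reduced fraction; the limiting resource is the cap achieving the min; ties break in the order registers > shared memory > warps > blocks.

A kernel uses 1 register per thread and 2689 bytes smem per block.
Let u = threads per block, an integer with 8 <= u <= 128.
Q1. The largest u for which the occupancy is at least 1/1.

Answer: u = 128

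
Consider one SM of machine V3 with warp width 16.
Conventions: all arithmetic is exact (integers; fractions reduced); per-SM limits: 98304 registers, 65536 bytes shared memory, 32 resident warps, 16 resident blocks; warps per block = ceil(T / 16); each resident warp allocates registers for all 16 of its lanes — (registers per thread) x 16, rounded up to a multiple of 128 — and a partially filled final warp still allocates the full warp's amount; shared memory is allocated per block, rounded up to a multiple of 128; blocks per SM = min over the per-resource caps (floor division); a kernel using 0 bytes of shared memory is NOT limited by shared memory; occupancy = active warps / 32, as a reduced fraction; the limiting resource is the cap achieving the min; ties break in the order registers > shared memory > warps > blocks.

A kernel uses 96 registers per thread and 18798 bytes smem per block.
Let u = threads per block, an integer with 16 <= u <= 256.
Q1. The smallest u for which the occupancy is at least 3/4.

Answer: u = 113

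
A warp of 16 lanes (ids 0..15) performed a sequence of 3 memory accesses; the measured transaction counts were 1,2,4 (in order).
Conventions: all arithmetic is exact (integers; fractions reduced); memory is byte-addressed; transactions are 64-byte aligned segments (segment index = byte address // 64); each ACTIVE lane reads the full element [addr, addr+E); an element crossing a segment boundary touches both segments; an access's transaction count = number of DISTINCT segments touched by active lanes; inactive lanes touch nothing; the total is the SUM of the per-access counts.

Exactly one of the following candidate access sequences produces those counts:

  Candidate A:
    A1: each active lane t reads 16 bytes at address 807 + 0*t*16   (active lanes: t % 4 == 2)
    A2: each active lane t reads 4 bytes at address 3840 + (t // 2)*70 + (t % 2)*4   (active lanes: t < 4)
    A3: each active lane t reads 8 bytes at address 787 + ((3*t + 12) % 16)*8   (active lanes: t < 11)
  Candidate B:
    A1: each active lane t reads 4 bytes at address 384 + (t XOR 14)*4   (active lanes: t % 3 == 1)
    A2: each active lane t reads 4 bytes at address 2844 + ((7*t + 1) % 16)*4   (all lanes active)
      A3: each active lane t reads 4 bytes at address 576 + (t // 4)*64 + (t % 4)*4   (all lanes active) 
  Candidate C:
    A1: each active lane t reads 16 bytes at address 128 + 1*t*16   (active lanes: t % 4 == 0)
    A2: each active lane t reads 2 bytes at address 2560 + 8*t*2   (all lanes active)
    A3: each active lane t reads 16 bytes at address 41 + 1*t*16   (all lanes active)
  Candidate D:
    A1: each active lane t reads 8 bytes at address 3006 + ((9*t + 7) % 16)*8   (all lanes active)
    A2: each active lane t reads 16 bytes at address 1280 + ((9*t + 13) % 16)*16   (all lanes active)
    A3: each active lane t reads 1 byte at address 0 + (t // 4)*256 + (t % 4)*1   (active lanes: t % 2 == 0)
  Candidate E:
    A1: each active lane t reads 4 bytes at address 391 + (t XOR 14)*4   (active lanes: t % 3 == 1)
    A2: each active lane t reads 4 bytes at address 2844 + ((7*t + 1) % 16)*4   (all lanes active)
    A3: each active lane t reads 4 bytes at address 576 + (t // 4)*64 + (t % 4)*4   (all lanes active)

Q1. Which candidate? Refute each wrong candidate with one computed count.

A: A3 gives 3 transactions, not 4
C: A1 gives 4 transactions, not 1
D: A1 gives 3 transactions, not 1
E: A1 gives 2 transactions, not 1
B: all counts match (1,2,4)

Answer: B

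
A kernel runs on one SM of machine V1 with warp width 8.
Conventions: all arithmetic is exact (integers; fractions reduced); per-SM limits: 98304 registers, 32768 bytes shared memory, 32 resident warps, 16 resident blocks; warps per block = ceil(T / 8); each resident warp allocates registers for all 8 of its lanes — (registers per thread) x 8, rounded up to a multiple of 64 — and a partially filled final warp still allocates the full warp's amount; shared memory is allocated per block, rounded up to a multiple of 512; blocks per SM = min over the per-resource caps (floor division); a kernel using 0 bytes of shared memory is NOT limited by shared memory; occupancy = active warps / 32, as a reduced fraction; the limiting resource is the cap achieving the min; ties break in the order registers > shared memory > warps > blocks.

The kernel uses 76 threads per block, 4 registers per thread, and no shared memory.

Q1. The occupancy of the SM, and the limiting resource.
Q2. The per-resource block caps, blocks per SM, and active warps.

Answer: occupancy 15/16, limited by warps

registers: 153 blocks
shared memory: no limit (kernel uses none)
warps: 3 blocks
blocks: 16 blocks

Answer: 3 blocks, 30 active warps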